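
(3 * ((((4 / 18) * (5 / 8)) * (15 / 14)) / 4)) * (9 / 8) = 225 / 1792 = 0.13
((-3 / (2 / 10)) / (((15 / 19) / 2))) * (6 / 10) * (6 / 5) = -684 / 25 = -27.36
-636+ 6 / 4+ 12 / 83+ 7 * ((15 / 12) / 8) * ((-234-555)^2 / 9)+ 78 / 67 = 13350030667 / 177952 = 75020.40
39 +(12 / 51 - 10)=497 / 17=29.24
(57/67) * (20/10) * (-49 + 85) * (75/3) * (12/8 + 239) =24675300/67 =368288.06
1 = 1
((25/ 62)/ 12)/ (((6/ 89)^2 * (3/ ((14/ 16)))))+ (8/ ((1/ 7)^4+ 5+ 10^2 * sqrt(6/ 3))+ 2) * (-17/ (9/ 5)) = -9977117647818625/ 596947324997376 -98001617000 * sqrt(2)/ 259091720919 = -17.25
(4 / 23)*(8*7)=224 / 23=9.74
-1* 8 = -8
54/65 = 0.83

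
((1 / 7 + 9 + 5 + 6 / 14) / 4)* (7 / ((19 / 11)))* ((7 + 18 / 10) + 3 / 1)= 33099 / 190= 174.21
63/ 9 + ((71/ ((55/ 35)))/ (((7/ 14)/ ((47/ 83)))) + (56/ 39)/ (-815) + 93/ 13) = 1895620942/ 29019705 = 65.32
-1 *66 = -66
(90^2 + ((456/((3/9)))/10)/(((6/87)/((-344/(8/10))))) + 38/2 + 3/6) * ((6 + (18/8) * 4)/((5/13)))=-65896623/2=-32948311.50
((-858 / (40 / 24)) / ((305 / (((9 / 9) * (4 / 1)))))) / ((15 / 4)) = -13728 / 7625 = -1.80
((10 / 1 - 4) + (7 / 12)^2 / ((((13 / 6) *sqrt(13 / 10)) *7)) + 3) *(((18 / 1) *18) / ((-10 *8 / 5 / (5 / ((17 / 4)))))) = -3645 / 17 - 945 *sqrt(130) / 22984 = -214.88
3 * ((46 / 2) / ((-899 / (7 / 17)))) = -483 / 15283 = -0.03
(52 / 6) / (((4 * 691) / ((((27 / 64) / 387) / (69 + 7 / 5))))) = 65 / 1338748928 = 0.00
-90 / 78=-15 / 13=-1.15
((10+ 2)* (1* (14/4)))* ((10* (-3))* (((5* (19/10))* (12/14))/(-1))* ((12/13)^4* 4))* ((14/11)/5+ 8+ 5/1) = 124076593152/314171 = 394933.31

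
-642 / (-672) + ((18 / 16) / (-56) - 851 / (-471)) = 578597 / 211008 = 2.74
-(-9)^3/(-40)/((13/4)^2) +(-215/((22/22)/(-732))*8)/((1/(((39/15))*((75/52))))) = 3989581542/845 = 4721398.27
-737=-737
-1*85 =-85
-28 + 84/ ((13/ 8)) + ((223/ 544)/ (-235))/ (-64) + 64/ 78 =7821771257/ 319088640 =24.51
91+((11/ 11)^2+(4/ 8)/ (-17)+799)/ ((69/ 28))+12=501605/ 1173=427.63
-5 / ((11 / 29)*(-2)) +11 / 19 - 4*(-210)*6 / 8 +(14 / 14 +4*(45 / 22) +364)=422327 / 418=1010.35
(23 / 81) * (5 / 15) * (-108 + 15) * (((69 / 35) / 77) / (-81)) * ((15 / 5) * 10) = 0.08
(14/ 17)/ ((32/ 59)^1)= 413/ 272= 1.52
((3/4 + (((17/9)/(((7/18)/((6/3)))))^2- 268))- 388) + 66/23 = -2515523/4508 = -558.01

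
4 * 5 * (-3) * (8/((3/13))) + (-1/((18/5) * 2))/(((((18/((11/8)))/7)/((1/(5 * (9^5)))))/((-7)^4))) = -636709018157/306110016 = -2080.00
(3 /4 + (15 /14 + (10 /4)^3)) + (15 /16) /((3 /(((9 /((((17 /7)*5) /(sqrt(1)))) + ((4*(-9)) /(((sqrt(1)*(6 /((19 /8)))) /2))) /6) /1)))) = 123331 /7616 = 16.19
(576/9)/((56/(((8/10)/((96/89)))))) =89/105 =0.85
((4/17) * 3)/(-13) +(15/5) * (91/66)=19847/4862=4.08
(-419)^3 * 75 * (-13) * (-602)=-43176076630050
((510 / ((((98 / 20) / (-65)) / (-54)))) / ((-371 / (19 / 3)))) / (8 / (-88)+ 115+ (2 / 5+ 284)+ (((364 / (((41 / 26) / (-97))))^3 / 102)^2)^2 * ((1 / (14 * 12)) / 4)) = -1427744751617510463971223451777072500 / 49968035233599514838725790332727439957168139454855670484622048105135662397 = -0.00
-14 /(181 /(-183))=2562 /181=14.15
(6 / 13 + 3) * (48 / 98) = 1080 / 637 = 1.70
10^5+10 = 100010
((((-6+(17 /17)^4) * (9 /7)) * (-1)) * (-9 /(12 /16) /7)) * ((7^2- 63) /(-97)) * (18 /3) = -6480 /679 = -9.54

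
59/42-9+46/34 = -4457/714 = -6.24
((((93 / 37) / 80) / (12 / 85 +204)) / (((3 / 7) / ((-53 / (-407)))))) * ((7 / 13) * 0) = 0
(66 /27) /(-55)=-2 /45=-0.04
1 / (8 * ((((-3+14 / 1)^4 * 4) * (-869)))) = -1 / 407136928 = -0.00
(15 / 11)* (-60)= -900 / 11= -81.82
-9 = -9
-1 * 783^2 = -613089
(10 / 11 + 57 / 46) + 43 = 22845 / 506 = 45.15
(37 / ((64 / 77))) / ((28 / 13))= 5291 / 256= 20.67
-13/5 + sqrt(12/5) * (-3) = -6 * sqrt(15)/5-13/5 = -7.25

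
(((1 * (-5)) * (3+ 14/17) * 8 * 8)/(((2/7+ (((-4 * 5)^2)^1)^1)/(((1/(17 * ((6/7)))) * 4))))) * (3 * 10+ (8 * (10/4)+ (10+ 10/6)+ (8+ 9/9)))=-216070400/3644001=-59.29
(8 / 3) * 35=280 / 3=93.33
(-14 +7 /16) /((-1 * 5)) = 2.71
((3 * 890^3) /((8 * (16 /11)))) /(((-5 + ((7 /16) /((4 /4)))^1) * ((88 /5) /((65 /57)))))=-28639365625 /11096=-2581053.14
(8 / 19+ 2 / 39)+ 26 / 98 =26783 / 36309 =0.74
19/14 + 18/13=499/182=2.74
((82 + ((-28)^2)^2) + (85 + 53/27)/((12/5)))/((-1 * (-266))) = 49796713/21546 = 2311.18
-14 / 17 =-0.82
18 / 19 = 0.95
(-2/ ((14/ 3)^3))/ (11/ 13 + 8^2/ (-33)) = 11583/ 643468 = 0.02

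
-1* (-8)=8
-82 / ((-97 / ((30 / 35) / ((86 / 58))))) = 14268 / 29197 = 0.49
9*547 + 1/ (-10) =49229/ 10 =4922.90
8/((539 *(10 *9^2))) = 4/218295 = 0.00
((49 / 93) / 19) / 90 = 49 / 159030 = 0.00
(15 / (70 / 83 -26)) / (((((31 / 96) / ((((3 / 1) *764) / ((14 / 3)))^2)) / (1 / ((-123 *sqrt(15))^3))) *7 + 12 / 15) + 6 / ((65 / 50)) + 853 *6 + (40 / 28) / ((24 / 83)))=-3602746621987183564275200 / 29777422263006509842968271349 -183753235810102184590000 *sqrt(15) / 29777422263006509842968271349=-0.00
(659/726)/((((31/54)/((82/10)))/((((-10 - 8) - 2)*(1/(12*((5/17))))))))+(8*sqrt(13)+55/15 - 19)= -4996637/56265+8*sqrt(13)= -59.96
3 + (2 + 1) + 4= 10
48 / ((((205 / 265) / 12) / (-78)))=-2381184 / 41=-58077.66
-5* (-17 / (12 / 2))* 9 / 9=85 / 6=14.17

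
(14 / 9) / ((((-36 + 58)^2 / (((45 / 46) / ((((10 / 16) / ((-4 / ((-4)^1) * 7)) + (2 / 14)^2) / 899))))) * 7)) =440510 / 119669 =3.68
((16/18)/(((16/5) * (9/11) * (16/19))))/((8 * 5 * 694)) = 209/14390784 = 0.00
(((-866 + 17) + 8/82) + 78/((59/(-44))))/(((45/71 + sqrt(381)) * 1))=2336830455/1547027908 - 11060997487 * sqrt(381)/4641083724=-45.01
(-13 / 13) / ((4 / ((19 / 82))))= -19 / 328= -0.06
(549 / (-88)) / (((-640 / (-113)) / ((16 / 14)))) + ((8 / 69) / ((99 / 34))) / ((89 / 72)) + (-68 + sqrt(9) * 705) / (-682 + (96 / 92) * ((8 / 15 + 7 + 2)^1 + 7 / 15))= -9990963485291 / 2337199751040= -4.27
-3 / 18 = -1 / 6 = -0.17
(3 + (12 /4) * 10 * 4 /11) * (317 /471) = 16167 /1727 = 9.36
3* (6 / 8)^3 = 81 / 64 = 1.27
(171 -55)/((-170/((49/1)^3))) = -6823642/85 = -80278.14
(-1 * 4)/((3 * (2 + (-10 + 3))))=4/15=0.27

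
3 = 3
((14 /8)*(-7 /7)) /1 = -7 /4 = -1.75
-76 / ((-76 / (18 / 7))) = 18 / 7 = 2.57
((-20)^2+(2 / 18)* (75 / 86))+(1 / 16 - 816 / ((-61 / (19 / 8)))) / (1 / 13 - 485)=317504332487 / 793698816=400.03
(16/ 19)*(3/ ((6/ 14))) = 112/ 19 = 5.89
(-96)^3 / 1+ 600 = -884136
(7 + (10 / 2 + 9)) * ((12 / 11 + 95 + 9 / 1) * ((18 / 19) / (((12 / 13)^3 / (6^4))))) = 720014022 / 209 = 3445043.17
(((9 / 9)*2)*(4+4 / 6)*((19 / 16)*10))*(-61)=-40565 / 6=-6760.83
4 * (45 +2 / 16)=361 / 2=180.50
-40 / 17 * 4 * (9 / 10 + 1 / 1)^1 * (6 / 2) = -912 / 17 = -53.65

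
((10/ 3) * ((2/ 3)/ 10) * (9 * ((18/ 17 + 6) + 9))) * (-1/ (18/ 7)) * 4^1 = -2548/ 51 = -49.96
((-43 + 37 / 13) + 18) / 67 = -288 / 871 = -0.33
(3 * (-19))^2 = 3249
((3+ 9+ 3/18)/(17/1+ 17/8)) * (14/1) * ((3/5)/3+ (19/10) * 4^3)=829864/765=1084.79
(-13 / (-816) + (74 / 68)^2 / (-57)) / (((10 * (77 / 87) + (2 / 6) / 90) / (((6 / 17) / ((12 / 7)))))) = -11665395 / 103546466608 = -0.00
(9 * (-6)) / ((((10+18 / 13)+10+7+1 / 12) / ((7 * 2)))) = -117936 / 4441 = -26.56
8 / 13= 0.62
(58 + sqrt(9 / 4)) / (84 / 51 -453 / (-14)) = 14161 / 8093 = 1.75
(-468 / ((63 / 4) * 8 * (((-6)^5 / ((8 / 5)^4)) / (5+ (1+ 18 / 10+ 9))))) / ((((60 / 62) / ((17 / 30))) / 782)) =1371515392 / 56953125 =24.08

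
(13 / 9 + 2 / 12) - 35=-601 / 18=-33.39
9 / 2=4.50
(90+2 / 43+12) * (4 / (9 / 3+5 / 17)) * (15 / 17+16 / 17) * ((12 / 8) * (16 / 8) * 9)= 1836378 / 301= 6100.92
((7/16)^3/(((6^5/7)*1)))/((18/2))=2401/286654464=0.00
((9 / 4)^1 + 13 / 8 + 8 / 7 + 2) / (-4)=-393 / 224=-1.75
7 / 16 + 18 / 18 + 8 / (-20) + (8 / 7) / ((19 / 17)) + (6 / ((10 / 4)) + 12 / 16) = 11087 / 2128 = 5.21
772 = 772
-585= -585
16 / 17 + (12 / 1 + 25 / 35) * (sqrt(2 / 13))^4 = 1.24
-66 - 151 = -217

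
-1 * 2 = -2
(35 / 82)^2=1225 / 6724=0.18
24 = 24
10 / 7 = 1.43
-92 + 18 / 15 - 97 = -187.80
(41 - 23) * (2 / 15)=2.40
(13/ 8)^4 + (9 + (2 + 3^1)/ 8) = 67985/ 4096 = 16.60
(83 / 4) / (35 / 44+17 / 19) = 17347 / 1413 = 12.28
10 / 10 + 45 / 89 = 134 / 89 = 1.51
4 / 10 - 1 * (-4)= 22 / 5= 4.40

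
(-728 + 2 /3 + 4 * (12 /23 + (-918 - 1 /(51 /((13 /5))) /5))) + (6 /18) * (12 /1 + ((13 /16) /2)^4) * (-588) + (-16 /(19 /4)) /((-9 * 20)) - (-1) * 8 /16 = -2959516323745573 /438180249600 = -6754.11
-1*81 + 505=424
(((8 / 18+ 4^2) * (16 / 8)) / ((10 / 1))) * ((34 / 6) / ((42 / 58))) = 72964 / 2835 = 25.74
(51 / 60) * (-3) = -51 / 20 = -2.55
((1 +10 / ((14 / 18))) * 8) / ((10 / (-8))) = -3104 / 35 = -88.69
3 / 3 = 1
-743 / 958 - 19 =-18945 / 958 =-19.78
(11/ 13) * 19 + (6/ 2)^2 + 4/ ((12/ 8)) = 1082/ 39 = 27.74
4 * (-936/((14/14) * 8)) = -468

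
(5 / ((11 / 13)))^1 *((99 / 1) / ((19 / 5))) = 2925 / 19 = 153.95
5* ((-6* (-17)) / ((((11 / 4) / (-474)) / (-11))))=966960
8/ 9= 0.89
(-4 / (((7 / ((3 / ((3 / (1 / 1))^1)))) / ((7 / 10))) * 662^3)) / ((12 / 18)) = -3 / 1450587640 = -0.00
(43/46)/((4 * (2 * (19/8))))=43/874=0.05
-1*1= -1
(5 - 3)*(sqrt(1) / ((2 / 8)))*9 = 72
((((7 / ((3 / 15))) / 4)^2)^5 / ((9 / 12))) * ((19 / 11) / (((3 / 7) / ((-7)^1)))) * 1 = -2568207586123046875 / 25952256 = -98958933902.43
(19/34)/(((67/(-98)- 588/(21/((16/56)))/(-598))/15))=-1391845/111299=-12.51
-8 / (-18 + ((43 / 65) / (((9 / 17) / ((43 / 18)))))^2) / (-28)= -221761800 / 7054758977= -0.03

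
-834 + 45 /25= -4161 /5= -832.20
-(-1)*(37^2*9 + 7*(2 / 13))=160187 / 13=12322.08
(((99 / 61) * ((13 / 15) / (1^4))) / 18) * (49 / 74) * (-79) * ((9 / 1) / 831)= -0.04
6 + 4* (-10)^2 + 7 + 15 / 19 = 7862 / 19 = 413.79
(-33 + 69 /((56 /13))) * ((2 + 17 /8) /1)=-31383 /448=-70.05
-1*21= -21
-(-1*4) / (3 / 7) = 9.33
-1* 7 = -7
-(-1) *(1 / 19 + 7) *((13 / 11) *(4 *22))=13936 / 19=733.47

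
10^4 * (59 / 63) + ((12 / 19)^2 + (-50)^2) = 269856572 / 22743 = 11865.48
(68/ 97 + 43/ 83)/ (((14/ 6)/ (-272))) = -8009040/ 56357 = -142.11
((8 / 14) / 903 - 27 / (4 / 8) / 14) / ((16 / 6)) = -24377 / 16856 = -1.45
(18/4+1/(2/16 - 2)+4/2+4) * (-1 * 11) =-3289/30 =-109.63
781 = 781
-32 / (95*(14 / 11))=-176 / 665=-0.26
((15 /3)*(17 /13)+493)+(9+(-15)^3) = -37264 /13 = -2866.46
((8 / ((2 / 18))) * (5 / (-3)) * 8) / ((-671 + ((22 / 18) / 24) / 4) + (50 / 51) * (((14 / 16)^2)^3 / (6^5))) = 49900809093120 / 34877921631959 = 1.43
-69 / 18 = -23 / 6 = -3.83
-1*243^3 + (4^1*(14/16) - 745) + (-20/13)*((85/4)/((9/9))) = -14349681.19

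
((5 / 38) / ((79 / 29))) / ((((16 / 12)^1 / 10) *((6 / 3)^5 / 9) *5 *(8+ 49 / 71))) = 277965 / 118542976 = 0.00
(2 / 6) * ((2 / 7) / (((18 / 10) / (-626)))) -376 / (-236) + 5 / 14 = -695183 / 22302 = -31.17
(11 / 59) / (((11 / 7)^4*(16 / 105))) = 252105 / 1256464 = 0.20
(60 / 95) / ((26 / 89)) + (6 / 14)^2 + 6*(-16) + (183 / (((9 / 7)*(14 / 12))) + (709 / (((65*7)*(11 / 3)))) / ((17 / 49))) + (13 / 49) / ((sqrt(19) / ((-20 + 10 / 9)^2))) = 375700*sqrt(19) / 75411 + 334629304 / 11316305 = 51.29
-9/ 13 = -0.69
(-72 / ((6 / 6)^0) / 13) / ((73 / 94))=-6768 / 949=-7.13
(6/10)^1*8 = 24/5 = 4.80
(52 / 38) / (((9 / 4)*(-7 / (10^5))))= -10400000 / 1197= -8688.39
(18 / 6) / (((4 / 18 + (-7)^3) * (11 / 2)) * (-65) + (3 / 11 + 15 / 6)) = 297 / 12132037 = 0.00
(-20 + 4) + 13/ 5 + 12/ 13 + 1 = -746/ 65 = -11.48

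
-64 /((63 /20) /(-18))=2560 /7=365.71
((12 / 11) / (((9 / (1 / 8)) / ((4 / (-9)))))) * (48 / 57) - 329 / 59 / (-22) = 165001 / 665874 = 0.25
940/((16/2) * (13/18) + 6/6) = 8460/61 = 138.69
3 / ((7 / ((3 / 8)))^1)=9 / 56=0.16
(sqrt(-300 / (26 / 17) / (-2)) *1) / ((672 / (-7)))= -5 *sqrt(663) / 1248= -0.10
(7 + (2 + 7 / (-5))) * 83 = 3154 / 5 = 630.80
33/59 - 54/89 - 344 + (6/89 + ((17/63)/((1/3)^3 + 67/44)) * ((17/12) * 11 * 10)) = -317.02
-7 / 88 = -0.08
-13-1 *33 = -46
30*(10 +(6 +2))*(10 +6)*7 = 60480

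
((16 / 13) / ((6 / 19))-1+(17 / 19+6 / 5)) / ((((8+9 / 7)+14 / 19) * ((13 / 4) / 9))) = 1553664 / 1126385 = 1.38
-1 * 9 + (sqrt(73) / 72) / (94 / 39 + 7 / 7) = -9 + 13 * sqrt(73) / 3192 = -8.97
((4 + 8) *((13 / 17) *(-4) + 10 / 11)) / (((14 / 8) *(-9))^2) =-0.10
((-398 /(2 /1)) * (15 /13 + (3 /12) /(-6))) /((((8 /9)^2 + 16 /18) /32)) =-1864431 /442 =-4218.17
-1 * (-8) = 8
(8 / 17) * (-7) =-56 / 17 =-3.29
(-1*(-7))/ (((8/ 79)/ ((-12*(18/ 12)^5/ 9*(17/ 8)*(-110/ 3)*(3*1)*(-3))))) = -125644365/ 256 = -490798.30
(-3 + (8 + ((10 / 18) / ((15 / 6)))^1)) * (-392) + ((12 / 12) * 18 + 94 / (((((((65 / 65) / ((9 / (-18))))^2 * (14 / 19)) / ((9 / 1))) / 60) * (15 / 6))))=4859.75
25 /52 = 0.48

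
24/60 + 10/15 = 1.07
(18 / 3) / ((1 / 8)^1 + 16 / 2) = 0.74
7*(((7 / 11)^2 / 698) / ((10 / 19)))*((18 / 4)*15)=175959 / 337832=0.52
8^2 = 64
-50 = -50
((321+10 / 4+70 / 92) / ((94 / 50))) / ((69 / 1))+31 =832903 / 24863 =33.50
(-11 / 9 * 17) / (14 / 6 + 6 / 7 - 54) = 119 / 291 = 0.41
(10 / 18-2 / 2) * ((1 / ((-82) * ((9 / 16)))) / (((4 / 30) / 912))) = 24320 / 369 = 65.91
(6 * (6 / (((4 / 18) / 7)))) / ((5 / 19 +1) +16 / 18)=96957 / 184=526.94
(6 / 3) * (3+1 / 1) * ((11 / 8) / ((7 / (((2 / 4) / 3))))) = 11 / 42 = 0.26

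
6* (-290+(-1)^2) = -1734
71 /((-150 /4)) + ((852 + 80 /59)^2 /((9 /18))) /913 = 379786867874 /238361475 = 1593.32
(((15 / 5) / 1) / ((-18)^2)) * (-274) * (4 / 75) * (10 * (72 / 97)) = -4384 / 4365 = -1.00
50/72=25/36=0.69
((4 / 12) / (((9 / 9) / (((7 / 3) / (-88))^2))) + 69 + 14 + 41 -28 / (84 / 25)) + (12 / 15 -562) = -465778123 / 1045440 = -445.53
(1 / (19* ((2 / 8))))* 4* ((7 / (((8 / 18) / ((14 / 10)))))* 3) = 5292 / 95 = 55.71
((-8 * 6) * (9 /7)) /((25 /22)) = -9504 /175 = -54.31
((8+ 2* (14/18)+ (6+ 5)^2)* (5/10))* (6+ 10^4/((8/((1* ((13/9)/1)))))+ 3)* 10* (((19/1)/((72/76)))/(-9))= -2639537.39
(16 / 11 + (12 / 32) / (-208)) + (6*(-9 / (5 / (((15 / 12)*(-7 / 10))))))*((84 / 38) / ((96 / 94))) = 38093677 / 1738880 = 21.91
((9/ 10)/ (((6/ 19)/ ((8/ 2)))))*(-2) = -114/ 5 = -22.80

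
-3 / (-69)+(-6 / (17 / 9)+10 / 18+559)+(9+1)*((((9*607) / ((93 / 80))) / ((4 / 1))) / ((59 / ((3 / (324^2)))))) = 580172528623 / 1042672662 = 556.43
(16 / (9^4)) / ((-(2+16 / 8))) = -4 / 6561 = -0.00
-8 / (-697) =8 / 697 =0.01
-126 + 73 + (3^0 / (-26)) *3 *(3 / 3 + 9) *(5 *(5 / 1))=-1064 / 13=-81.85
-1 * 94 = -94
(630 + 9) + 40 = 679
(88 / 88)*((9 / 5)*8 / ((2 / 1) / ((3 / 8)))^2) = 81 / 160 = 0.51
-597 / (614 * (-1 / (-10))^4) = -2985000 / 307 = -9723.13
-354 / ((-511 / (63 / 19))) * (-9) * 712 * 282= -5757280416 / 1387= -4150887.11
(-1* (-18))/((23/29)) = 522/23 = 22.70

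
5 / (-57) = -5 / 57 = -0.09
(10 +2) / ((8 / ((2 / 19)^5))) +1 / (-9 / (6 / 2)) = -2475955 / 7428297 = -0.33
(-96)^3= -884736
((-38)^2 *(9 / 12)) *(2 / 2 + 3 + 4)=8664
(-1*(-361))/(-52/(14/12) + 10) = -2527/242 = -10.44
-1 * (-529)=529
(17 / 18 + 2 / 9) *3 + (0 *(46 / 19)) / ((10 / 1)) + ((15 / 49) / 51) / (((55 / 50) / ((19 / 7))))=450887 / 128282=3.51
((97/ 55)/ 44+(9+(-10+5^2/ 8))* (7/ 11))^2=45414121/ 23425600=1.94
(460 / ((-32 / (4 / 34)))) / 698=-115 / 47464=-0.00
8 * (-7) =-56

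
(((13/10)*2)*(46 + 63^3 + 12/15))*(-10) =-32512194/5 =-6502438.80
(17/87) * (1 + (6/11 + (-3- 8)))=-1768/957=-1.85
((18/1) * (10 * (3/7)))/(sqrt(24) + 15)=2700/469-360 * sqrt(6)/469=3.88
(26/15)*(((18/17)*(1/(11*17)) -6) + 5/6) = -1279733/143055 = -8.95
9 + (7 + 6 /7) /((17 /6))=1401 /119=11.77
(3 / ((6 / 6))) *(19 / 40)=57 / 40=1.42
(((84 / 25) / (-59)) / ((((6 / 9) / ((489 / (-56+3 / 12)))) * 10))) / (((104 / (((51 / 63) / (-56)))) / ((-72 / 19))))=224451 / 5687113250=0.00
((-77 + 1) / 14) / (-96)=19 / 336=0.06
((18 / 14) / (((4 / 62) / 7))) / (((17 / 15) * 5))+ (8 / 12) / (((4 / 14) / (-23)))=-2963 / 102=-29.05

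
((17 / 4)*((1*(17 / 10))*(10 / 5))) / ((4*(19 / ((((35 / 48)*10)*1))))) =10115 / 7296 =1.39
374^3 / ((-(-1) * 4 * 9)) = 13078406 / 9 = 1453156.22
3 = 3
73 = 73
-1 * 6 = -6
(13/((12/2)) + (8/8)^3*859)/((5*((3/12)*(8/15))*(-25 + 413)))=5167/1552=3.33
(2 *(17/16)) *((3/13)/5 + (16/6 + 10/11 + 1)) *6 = 84269/1430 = 58.93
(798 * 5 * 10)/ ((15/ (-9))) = -23940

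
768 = 768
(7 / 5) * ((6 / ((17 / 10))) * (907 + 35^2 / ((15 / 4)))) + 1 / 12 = 6095.85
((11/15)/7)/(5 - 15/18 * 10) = -11/350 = -0.03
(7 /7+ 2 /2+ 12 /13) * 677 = 25726 /13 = 1978.92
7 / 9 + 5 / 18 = 19 / 18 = 1.06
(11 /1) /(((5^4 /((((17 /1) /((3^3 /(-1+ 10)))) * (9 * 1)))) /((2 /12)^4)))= 187 /270000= 0.00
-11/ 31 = -0.35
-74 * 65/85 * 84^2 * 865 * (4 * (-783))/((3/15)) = 91947835324800/17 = 5408696195576.47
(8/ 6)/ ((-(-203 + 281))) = -2/ 117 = -0.02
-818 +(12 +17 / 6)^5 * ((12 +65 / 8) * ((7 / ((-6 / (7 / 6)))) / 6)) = -44063636400265 / 13436928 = -3279293.93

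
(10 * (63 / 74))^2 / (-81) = -1225 / 1369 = -0.89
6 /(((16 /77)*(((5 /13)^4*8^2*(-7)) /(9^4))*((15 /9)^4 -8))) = 500890051233 /7360000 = 68055.71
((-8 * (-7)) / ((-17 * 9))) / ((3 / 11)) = -1.34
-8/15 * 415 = -221.33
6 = 6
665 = 665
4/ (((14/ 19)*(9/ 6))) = 76/ 21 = 3.62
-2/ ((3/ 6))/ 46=-2/ 23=-0.09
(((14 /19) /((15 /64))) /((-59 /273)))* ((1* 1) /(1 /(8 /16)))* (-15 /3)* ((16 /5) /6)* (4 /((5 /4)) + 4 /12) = 17285632 /252225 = 68.53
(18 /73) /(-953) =-18 /69569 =-0.00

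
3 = 3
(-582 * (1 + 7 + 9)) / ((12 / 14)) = -11543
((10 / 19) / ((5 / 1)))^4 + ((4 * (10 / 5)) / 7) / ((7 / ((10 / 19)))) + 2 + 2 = 26092420 / 6385729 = 4.09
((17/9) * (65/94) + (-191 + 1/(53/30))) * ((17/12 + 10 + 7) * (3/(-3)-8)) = 1874104973/59784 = 31347.94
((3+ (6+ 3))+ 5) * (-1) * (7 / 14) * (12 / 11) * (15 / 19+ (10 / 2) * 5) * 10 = -499800 / 209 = -2391.39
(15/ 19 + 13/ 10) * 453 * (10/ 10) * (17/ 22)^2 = 51974049/ 91960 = 565.18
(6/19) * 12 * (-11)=-792/19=-41.68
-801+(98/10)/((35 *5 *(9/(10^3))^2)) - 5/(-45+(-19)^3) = -61314019/559224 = -109.64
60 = 60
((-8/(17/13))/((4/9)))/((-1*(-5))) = -234/85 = -2.75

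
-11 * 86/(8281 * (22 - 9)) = -946/107653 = -0.01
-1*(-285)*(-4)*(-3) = 3420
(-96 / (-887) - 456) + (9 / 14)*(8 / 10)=-455.38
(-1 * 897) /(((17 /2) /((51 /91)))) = -414 /7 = -59.14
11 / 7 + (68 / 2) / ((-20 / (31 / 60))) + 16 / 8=11311 / 4200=2.69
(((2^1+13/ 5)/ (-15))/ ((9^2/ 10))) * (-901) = 34.11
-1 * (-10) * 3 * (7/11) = 210/11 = 19.09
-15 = -15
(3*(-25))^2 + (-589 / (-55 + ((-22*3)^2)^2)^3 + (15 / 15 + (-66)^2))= 68193191378354922058071073 / 6831616046719587463241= 9982.00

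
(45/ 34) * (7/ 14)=45/ 68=0.66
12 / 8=3 / 2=1.50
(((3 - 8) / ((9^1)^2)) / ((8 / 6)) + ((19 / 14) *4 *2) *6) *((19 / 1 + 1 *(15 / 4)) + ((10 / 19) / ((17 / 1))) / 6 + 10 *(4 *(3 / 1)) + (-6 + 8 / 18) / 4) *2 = 80896673891 / 4395384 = 18404.92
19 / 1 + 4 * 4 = 35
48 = 48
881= 881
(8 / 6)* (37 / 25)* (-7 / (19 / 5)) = -1036 / 285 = -3.64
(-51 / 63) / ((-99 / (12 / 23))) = 0.00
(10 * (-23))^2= 52900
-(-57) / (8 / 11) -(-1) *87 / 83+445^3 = 58512479737 / 664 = 88121204.42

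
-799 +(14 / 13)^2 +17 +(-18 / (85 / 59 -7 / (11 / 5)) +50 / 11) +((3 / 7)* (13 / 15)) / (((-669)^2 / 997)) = -504094403083972 / 658124576109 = -765.96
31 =31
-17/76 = -0.22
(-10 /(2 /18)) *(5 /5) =-90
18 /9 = 2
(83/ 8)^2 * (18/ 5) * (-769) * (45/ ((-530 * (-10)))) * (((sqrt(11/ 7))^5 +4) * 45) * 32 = -3861980289/ 265-467299614969 * sqrt(77)/ 363580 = -25851736.72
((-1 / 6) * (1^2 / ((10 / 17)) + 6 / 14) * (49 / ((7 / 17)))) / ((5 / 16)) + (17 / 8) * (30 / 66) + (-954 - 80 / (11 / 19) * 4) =-1640.85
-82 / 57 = -1.44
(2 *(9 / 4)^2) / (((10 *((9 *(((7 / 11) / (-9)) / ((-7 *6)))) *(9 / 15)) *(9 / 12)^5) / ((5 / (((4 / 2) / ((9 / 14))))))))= 754.29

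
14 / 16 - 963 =-7697 / 8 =-962.12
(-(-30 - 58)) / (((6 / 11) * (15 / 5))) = 484 / 9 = 53.78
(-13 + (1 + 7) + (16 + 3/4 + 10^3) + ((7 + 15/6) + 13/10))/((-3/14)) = -47719/10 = -4771.90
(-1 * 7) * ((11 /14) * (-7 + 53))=-253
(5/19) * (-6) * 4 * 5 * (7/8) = -27.63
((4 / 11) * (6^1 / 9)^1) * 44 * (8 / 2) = 128 / 3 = 42.67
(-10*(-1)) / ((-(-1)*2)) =5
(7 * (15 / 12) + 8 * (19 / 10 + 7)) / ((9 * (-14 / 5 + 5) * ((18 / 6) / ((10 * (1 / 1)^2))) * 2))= 2665 / 396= 6.73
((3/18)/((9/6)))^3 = 1/729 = 0.00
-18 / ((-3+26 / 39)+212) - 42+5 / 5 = -41.09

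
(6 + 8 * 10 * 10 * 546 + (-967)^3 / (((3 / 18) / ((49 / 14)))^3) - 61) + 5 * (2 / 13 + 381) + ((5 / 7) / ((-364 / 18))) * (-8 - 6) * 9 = -762041592656688 / 91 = -8374083435787.78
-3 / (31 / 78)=-234 / 31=-7.55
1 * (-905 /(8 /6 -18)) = 543 /10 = 54.30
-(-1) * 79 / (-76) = -1.04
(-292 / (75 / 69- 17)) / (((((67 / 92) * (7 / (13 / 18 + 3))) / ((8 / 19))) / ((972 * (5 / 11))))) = 222433920 / 89243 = 2492.45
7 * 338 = 2366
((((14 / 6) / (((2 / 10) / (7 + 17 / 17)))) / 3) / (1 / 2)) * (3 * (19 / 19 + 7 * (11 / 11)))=4480 / 3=1493.33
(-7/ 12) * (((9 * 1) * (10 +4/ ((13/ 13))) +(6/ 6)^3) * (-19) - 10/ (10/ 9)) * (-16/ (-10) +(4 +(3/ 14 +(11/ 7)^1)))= 10434.78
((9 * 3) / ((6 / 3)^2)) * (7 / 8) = 5.91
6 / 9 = 2 / 3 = 0.67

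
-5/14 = -0.36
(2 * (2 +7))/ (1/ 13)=234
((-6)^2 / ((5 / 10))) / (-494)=-36 / 247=-0.15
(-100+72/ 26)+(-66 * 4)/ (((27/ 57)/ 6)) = -44736/ 13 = -3441.23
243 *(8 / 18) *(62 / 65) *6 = 40176 / 65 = 618.09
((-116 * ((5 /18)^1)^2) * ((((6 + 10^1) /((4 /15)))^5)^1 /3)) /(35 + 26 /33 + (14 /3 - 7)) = -69347826.09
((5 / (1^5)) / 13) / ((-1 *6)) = -0.06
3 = 3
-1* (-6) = 6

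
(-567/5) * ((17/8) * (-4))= 9639/10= 963.90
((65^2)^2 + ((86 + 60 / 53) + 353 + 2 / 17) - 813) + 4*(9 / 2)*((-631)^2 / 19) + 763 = 312048905158 / 17119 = 18228220.41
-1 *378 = -378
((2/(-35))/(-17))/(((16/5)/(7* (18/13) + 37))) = 607/12376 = 0.05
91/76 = 1.20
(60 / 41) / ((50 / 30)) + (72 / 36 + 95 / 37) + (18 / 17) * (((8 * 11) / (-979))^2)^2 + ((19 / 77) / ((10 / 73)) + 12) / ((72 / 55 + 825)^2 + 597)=5.45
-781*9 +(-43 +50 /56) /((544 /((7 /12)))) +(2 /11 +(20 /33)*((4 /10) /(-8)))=-2018923177 /287232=-7028.89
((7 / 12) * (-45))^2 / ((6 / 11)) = 1263.28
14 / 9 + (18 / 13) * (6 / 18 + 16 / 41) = 12268 / 4797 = 2.56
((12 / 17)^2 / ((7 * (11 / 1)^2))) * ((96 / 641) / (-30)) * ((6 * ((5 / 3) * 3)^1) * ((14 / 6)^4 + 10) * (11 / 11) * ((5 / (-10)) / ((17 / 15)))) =4110080 / 2667400351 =0.00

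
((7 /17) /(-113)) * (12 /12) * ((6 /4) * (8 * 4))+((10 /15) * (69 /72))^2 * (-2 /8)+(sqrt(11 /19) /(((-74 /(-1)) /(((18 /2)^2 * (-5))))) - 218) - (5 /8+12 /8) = -2194864921 /9958464 - 405 * sqrt(209) /1406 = -224.57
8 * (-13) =-104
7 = 7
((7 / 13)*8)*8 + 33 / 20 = 9389 / 260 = 36.11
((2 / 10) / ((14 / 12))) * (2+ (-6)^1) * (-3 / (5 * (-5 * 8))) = -9 / 875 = -0.01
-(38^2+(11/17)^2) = -417437/289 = -1444.42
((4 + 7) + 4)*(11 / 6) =55 / 2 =27.50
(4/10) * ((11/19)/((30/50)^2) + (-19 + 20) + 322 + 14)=115804/855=135.44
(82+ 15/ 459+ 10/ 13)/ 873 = 164693/ 1736397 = 0.09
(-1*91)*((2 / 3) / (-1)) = 60.67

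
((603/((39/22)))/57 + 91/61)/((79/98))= 11014318/1190293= 9.25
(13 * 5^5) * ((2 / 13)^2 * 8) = 100000 / 13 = 7692.31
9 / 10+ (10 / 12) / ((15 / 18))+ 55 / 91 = 2279 / 910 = 2.50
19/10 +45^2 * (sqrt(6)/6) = 19/10 +675 * sqrt(6)/2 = 828.60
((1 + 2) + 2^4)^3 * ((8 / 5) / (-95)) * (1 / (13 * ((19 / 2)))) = -304 / 325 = -0.94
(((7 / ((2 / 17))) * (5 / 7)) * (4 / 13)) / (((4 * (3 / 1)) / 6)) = 85 / 13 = 6.54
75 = 75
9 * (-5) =-45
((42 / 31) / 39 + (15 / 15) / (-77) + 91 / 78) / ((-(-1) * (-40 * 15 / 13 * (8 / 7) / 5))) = -221267 / 1964160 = -0.11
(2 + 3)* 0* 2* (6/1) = 0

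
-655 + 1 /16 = -10479 /16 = -654.94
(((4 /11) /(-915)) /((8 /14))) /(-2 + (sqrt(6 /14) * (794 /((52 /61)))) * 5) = -0.00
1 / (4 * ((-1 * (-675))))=1 / 2700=0.00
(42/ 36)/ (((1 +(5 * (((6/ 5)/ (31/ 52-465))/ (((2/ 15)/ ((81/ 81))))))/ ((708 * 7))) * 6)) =69814759/ 359040312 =0.19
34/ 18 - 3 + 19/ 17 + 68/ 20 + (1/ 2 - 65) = -93473/ 1530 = -61.09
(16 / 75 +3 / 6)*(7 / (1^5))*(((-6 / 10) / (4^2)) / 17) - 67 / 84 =-1154729 / 1428000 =-0.81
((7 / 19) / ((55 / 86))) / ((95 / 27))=16254 / 99275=0.16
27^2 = 729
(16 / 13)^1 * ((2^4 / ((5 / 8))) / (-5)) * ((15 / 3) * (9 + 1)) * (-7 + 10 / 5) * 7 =143360 / 13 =11027.69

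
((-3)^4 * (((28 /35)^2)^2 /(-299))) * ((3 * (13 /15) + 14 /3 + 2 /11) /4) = -2123712 /10278125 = -0.21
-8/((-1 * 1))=8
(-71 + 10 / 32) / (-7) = 1131 / 112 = 10.10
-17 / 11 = -1.55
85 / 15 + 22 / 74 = 662 / 111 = 5.96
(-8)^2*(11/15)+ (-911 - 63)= -13906/15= -927.07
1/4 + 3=13/4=3.25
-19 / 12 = -1.58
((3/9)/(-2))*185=-185/6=-30.83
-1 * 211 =-211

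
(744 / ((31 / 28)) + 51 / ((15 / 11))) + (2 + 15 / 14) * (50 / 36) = 713.67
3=3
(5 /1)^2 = 25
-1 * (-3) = 3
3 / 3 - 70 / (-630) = 1.11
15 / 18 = 5 / 6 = 0.83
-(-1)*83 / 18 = 83 / 18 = 4.61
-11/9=-1.22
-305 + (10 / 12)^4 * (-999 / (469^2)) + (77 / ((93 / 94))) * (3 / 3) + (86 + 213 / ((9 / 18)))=93224033989 / 327301968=284.83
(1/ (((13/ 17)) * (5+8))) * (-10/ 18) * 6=-170/ 507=-0.34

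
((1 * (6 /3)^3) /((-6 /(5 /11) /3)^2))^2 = 2500 /14641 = 0.17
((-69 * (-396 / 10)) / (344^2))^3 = 318751954191 / 25892303048704000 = 0.00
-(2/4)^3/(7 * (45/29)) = -29/2520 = -0.01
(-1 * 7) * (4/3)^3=-448/27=-16.59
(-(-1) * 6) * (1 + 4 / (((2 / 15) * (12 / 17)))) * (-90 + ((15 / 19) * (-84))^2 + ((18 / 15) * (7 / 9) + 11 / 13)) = 26393339379 / 23465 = 1124796.05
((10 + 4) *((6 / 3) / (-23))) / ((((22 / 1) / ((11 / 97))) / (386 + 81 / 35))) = -2.44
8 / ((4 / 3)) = 6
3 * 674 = 2022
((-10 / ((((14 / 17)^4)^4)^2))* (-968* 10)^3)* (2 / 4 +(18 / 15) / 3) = 4719262311816129128829184645711726926816863086125 / 1158076352947993335620225414987776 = 4075087363456475.68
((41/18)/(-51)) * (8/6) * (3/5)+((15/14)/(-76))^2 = -92315497/2598160320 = -0.04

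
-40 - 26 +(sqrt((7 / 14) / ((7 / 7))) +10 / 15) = -196 / 3 +sqrt(2) / 2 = -64.63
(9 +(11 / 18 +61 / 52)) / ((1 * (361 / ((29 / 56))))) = 20909 / 1351584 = 0.02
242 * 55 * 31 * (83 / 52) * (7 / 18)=119863205 / 468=256117.96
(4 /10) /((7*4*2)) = 1 /140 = 0.01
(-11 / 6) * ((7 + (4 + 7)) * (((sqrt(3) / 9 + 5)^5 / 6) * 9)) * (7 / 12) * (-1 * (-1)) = -44504075 / 486 - 43983863 * sqrt(3) / 4374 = -108989.25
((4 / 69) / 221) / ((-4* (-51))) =1 / 777699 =0.00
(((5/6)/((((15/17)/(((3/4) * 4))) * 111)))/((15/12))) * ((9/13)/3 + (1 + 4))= 2312/21645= 0.11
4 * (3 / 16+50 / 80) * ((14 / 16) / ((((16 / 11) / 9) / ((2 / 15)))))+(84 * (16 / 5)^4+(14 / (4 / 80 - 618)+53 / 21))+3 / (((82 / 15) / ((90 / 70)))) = 15005807479289381 / 1702575840000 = 8813.59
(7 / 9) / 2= 7 / 18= 0.39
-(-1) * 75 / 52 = 1.44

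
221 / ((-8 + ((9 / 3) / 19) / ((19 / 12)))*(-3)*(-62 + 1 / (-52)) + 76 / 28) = -7260071 / 48198758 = -0.15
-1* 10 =-10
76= 76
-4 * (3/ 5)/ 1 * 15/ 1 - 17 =-53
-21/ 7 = -3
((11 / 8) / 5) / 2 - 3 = -2.86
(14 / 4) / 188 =7 / 376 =0.02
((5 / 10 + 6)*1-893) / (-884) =1773 / 1768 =1.00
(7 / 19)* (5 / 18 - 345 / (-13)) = 9.88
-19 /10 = -1.90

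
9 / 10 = 0.90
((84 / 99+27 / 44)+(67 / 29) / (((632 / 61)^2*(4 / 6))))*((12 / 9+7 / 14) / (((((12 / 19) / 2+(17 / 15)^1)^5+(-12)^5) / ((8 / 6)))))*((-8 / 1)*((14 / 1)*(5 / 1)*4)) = 2784666425633114203125 / 84678188229076018393223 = 0.03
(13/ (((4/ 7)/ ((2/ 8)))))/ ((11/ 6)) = 273/ 88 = 3.10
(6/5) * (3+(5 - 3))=6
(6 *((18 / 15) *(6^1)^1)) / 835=216 / 4175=0.05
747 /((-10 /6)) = -2241 /5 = -448.20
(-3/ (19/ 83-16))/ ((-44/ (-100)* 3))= 2075/ 14399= 0.14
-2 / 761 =-0.00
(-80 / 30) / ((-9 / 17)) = 136 / 27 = 5.04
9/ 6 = 3/ 2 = 1.50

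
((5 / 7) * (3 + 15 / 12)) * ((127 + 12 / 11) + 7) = 63155 / 154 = 410.10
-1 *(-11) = 11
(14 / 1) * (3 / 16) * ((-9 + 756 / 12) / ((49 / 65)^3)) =22244625 / 67228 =330.88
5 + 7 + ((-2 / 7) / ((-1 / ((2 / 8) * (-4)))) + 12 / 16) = 349 / 28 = 12.46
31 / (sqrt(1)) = 31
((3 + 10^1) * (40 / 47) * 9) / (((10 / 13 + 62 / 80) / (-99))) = -21902400 / 3431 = -6383.68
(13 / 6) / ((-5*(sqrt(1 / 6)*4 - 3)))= 13*sqrt(6) / 285 + 39 / 190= 0.32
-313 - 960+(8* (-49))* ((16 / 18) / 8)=-1316.56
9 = 9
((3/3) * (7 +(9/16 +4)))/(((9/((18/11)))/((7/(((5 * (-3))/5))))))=-4.91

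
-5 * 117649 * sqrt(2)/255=-3262.37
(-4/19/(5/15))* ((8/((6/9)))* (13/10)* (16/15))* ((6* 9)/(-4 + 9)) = -113.50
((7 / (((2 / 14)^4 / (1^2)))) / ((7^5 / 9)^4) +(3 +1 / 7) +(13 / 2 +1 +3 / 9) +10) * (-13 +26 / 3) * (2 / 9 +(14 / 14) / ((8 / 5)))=-473829020084932655 / 6152839716886128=-77.01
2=2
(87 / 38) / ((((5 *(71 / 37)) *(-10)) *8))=-3219 / 1079200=-0.00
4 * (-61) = -244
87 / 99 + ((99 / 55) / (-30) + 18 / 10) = 4321 / 1650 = 2.62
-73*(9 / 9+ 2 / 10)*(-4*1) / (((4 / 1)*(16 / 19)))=104.02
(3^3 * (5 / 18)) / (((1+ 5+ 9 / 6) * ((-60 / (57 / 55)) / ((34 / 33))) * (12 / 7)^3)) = -110789 / 31363200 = -0.00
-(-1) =1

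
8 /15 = 0.53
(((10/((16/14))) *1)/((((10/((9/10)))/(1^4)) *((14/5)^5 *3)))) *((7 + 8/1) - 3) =5625/307328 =0.02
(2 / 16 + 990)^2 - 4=62741985 / 64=980343.52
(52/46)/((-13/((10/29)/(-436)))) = 5/72703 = 0.00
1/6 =0.17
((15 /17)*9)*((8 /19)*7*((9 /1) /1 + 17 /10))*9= 728028 /323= 2253.96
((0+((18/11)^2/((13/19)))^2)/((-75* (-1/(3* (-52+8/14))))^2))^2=38594412149463214718976/9187282440361650625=4200.85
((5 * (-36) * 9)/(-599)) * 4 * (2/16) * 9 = 7290/599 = 12.17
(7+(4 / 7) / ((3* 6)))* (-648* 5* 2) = -318960 / 7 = -45565.71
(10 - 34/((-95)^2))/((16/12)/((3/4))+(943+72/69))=18674712/1766959625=0.01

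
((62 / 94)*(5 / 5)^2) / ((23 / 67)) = 2077 / 1081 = 1.92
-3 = -3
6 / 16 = 0.38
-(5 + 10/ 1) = -15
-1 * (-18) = 18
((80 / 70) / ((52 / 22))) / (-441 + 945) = 11 / 11466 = 0.00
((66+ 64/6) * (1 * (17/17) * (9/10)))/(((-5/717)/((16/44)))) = -197892/55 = -3598.04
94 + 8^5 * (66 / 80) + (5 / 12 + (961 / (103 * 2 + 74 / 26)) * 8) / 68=6677864783 / 246160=27128.15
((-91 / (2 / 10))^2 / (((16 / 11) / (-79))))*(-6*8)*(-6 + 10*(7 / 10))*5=2698570875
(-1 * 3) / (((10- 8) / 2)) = -3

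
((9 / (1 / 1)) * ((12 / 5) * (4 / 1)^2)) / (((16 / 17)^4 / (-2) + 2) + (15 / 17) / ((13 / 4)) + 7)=1876215744 / 48203765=38.92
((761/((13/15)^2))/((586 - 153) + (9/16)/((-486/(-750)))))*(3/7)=73969200/73910291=1.00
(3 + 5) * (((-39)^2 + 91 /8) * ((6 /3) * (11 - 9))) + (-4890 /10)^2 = 288157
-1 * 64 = -64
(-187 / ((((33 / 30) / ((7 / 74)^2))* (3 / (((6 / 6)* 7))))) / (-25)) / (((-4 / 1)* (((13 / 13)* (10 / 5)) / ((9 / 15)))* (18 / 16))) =-5831 / 616050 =-0.01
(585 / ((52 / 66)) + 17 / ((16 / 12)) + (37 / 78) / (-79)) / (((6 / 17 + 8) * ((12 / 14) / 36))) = 1107607613 / 291668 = 3797.49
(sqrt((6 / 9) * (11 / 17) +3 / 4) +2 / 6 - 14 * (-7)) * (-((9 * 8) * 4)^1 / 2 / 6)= -2360 - 4 * sqrt(12291) / 17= -2386.09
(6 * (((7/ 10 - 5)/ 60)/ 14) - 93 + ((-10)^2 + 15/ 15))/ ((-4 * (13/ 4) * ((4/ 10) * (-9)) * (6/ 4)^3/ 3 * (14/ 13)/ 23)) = 85537/ 26460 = 3.23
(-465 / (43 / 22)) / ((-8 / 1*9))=1705 / 516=3.30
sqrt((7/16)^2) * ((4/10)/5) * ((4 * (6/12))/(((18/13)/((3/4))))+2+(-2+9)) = 847/2400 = 0.35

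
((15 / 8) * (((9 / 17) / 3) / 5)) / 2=9 / 272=0.03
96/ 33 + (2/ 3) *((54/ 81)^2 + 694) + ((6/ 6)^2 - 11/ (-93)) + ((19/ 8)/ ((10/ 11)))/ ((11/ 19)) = 347290127/ 736560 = 471.50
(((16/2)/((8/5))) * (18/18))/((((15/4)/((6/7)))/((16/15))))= 128/105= 1.22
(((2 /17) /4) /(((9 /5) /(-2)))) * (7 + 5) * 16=-320 /51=-6.27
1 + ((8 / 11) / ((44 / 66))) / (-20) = 52 / 55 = 0.95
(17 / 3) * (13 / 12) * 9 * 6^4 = 71604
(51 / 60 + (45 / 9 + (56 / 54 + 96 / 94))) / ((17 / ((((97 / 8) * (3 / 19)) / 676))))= 19469161 / 14777792640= 0.00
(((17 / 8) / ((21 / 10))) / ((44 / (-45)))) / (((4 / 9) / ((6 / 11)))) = -34425 / 27104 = -1.27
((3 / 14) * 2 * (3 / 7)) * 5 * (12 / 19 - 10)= -8010 / 931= -8.60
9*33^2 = 9801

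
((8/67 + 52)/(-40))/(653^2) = -873/285694030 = -0.00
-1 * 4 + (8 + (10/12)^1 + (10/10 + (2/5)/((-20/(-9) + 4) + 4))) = 2026/345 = 5.87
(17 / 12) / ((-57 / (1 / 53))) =-0.00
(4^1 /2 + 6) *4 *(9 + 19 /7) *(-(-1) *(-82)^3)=-1446789632 /7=-206684233.14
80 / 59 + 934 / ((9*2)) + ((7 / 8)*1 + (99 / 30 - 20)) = 794797 / 21240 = 37.42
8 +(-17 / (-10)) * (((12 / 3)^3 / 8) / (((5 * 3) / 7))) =1076 / 75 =14.35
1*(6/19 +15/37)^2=0.52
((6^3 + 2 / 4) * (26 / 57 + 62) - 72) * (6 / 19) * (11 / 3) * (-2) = -33731984 / 1083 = -31146.80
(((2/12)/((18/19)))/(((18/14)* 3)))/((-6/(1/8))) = -133/139968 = -0.00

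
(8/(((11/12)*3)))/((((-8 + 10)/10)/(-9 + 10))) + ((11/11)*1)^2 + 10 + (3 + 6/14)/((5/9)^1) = 12211/385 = 31.72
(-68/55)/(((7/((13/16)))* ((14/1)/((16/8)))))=-221/10780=-0.02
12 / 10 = 6 / 5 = 1.20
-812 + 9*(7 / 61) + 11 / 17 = -840302 / 1037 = -810.32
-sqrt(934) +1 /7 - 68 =-475 /7 - sqrt(934) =-98.42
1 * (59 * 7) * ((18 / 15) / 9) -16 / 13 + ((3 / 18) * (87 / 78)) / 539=7544611 / 140140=53.84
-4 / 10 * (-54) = 108 / 5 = 21.60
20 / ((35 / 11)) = 44 / 7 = 6.29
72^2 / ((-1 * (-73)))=5184 / 73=71.01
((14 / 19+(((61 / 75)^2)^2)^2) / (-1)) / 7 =-17658247052417089 / 133150177001953125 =-0.13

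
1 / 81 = 0.01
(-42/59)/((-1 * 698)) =21/20591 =0.00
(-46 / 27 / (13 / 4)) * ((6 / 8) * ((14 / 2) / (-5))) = 322 / 585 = 0.55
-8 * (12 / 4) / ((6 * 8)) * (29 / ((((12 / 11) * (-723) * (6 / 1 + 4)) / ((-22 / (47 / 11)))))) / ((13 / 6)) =-38599 / 8835060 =-0.00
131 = 131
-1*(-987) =987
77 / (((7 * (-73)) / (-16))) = 176 / 73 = 2.41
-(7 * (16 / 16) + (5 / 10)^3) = -57 / 8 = -7.12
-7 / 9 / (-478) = 7 / 4302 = 0.00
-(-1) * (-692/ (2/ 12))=-4152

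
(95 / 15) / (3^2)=19 / 27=0.70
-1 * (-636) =636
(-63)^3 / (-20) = 250047 / 20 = 12502.35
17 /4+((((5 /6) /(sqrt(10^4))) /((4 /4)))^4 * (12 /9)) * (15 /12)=528768001 /124416000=4.25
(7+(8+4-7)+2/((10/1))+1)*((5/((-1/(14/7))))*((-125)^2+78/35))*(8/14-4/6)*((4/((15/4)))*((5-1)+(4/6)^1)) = 1540219648/1575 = 977917.24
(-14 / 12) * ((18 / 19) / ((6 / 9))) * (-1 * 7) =441 / 38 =11.61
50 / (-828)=-25 / 414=-0.06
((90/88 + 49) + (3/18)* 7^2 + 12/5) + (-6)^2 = 63749/660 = 96.59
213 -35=178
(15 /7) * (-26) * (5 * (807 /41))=-1573650 /287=-5483.10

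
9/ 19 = 0.47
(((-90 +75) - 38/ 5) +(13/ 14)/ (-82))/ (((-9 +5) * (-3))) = -43263/ 22960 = -1.88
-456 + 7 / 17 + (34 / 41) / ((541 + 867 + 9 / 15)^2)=-15751454216255 / 34573882753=-455.59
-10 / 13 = -0.77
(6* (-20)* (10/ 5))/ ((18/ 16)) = -640/ 3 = -213.33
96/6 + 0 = 16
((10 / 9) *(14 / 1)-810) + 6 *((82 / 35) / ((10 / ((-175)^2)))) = 380300 / 9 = 42255.56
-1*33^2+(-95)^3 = -858464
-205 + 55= -150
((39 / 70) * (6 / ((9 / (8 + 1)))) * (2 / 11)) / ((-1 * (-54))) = 13 / 1155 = 0.01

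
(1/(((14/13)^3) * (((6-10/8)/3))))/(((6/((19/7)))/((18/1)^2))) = 177957/2401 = 74.12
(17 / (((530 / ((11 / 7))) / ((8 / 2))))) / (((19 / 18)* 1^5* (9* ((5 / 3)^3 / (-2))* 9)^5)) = -23936 / 29040985107421875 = -0.00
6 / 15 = 2 / 5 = 0.40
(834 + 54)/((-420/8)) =-592/35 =-16.91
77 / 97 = 0.79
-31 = -31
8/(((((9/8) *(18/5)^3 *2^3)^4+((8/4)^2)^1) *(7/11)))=5371093750/13282448715398980663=0.00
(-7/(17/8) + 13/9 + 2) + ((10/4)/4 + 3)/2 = 4805/2448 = 1.96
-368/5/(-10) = 184/25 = 7.36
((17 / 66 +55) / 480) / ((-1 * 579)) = -3647 / 18342720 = -0.00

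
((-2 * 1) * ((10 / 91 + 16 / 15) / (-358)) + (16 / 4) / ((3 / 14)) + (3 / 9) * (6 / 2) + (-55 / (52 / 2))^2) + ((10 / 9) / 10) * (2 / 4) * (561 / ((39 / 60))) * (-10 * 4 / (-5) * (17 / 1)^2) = 1408797094847 / 12705420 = 110881.58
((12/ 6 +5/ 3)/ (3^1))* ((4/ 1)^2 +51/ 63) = 3883/ 189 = 20.54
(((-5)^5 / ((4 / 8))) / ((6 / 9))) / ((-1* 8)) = 9375 / 8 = 1171.88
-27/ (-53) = 27/ 53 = 0.51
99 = 99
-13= -13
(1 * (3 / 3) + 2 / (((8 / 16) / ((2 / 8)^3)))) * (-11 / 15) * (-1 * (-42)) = -1309 / 40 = -32.72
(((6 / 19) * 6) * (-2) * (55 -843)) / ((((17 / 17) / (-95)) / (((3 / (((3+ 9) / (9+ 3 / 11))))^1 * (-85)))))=614876400 / 11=55897854.55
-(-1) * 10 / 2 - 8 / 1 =-3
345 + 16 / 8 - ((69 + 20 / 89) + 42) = 20984 / 89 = 235.78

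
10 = 10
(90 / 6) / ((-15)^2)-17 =-254 / 15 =-16.93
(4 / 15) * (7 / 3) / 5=28 / 225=0.12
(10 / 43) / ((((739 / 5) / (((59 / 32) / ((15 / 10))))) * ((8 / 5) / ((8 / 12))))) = 7375 / 9151776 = 0.00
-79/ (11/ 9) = -64.64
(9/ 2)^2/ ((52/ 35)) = 2835/ 208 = 13.63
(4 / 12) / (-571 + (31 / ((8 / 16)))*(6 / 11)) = -11 / 17727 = -0.00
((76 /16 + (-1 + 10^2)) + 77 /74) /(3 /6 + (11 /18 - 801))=-139581 /1065452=-0.13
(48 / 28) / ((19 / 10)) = 120 / 133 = 0.90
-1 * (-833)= 833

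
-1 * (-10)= 10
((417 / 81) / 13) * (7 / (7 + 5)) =973 / 4212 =0.23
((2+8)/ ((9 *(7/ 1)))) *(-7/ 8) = -5/ 36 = -0.14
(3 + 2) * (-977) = -4885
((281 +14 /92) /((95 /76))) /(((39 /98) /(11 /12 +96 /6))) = 14293839 /1495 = 9561.10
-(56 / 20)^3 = -2744 / 125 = -21.95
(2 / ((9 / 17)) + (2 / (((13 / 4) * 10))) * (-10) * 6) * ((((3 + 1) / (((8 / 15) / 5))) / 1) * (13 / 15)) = 25 / 9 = 2.78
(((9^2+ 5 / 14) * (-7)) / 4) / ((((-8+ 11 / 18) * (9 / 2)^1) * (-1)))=-1139 / 266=-4.28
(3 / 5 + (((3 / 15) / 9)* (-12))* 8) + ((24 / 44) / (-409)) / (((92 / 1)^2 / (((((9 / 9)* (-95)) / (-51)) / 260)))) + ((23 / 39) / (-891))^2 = -1089604678679759929 / 710611949475061920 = -1.53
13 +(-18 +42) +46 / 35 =1341 / 35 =38.31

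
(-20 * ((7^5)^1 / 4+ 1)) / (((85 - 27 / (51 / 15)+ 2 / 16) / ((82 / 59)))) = -937381360 / 619323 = -1513.56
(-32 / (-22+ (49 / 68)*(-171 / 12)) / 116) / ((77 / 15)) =32640 / 19599041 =0.00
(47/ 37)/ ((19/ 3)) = 141/ 703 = 0.20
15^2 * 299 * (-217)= -14598675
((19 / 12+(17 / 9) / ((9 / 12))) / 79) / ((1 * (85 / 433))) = 191819 / 725220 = 0.26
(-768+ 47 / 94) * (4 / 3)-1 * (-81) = -2827 / 3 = -942.33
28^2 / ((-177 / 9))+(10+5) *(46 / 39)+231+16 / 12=483581 / 2301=210.16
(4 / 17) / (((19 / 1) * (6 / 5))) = 10 / 969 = 0.01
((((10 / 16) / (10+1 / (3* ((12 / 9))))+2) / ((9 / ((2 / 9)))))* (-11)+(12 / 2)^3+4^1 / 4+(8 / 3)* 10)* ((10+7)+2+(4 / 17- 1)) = 250280980 / 56457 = 4433.13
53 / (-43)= -53 / 43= -1.23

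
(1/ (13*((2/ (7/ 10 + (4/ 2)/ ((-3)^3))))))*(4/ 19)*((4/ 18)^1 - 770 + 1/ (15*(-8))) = -3602599/ 923400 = -3.90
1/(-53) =-1/53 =-0.02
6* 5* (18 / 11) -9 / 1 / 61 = 32841 / 671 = 48.94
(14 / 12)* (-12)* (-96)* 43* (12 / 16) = 43344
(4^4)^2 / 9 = 65536 / 9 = 7281.78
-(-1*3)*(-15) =-45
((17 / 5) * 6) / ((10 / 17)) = 867 / 25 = 34.68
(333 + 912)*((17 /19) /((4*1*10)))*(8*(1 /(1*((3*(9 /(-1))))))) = -8.25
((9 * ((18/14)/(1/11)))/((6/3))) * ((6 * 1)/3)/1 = 127.29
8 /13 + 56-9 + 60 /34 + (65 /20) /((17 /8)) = 11251 /221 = 50.91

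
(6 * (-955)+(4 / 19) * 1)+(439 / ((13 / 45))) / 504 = -79212743 / 13832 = -5726.77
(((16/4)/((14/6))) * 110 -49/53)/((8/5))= 348085/2968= 117.28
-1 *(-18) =18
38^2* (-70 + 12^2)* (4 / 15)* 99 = 14104992 / 5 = 2820998.40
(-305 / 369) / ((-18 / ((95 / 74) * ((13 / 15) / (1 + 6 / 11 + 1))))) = 0.02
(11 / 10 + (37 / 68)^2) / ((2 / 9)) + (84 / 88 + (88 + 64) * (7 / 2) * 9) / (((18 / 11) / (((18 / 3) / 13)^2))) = 4920800997 / 7814560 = 629.70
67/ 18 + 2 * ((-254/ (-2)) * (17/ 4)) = 9749/ 9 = 1083.22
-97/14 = -6.93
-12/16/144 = -1/192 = -0.01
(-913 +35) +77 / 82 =-71919 / 82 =-877.06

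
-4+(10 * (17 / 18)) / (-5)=-53 / 9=-5.89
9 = 9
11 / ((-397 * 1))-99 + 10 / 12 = -98.19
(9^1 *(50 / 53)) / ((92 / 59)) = 13275 / 2438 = 5.45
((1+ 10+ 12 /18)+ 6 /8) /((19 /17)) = 2533 /228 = 11.11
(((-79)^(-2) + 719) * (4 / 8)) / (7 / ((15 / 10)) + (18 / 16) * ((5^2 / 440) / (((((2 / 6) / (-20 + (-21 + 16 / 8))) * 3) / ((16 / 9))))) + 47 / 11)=8461728 / 106097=79.75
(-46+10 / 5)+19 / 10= -421 / 10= -42.10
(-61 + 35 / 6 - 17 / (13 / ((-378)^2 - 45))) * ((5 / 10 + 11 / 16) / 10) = -22187.80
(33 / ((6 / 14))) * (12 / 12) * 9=693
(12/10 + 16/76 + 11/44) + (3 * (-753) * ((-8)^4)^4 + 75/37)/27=-23550073051458216.93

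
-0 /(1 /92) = 0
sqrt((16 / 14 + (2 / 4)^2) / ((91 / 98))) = sqrt(6) / 2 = 1.22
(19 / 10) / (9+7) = 19 / 160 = 0.12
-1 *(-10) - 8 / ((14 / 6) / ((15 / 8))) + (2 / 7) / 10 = 18 / 5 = 3.60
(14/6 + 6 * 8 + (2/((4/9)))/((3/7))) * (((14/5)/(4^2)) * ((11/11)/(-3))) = -511/144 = -3.55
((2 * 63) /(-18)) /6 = -7 /6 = -1.17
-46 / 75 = -0.61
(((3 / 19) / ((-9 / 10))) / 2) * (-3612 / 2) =158.42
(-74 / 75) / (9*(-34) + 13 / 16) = 1184 / 366225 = 0.00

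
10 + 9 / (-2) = 11 / 2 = 5.50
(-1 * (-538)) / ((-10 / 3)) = -807 / 5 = -161.40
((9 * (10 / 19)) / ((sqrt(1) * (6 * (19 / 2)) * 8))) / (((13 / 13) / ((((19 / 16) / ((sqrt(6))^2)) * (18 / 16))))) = 45 / 19456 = 0.00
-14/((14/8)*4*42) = -1/21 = -0.05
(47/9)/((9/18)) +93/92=9485/828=11.46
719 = 719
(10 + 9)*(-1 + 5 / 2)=57 / 2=28.50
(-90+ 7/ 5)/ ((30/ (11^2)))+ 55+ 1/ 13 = -589439/ 1950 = -302.28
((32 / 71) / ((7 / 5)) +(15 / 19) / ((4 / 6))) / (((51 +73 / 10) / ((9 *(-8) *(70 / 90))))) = -1137800 / 786467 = -1.45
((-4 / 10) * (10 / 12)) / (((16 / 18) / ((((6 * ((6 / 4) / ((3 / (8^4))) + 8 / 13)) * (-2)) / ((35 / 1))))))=263.39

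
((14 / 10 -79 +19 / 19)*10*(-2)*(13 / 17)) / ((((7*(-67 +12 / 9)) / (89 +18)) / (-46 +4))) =38358216 / 3349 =11453.63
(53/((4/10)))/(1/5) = 1325/2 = 662.50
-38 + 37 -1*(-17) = 16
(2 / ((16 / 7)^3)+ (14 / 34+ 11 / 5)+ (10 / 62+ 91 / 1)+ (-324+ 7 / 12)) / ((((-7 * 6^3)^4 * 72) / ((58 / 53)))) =-15391087379 / 23063187066050272296960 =-0.00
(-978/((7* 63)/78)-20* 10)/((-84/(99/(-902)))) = -13707/28126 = -0.49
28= 28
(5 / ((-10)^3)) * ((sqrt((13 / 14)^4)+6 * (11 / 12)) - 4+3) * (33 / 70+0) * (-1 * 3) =104049 / 2744000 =0.04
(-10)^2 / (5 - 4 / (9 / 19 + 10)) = 21.65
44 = 44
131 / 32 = 4.09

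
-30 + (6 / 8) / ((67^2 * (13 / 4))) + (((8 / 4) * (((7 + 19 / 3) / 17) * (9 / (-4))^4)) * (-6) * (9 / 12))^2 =564699339687573 / 17269937152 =32698.40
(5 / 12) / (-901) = -5 / 10812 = -0.00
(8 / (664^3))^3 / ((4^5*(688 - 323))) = 1 / 18316208323636992678371000320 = 0.00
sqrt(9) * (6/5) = 18/5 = 3.60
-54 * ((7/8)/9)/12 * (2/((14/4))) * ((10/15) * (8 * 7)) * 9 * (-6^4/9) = 12096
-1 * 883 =-883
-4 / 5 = -0.80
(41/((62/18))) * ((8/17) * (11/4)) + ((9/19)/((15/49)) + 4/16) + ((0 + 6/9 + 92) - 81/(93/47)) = 41413403/600780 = 68.93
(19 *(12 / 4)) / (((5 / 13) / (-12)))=-1778.40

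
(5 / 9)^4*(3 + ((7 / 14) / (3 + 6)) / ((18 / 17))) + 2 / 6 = 0.62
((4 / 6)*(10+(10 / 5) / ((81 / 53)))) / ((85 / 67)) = 122744 / 20655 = 5.94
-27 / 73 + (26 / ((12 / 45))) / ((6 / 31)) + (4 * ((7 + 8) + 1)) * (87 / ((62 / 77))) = 67152053 / 9052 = 7418.48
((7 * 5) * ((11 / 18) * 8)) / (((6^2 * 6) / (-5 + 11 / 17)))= -3.45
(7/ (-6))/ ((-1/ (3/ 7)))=1/ 2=0.50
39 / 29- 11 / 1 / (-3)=436 / 87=5.01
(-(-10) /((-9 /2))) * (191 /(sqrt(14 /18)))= -481.27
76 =76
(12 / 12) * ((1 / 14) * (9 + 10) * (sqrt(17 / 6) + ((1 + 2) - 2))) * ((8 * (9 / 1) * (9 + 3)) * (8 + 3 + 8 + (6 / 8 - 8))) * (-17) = -273258 * sqrt(102) / 7 - 1639548 / 7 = -628474.07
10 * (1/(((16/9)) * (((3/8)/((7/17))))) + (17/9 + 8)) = 16075/153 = 105.07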